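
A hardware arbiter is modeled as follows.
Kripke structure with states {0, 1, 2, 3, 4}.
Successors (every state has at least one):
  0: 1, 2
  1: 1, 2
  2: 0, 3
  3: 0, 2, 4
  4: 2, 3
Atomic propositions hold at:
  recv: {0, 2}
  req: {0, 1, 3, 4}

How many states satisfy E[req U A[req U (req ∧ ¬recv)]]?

Sat(¬recv) = {1, 3, 4}
Sat(req ∧ ¬recv) = {1, 3, 4}
A[req U (req ∧ ¬recv)]: least fixpoint, start Z0 = Sat((req ∧ ¬recv)) = {1, 3, 4}, add states in Sat(req) with every successor in Z. Already a fixed point.
Sat(A[req U (req ∧ ¬recv)]) = {1, 3, 4}
E[req U A[req U (req ∧ ¬recv)]]: least fixpoint, start Z0 = Sat(A[req U (req ∧ ¬recv)]) = {1, 3, 4}, add states in Sat(req) with some successor in Z. Z1 = {0, 1, 3, 4}; fixed.
Sat(E[req U A[req U (req ∧ ¬recv)]]) = {0, 1, 3, 4}
|Sat(E[req U A[req U (req ∧ ¬recv)]])| = |{0, 1, 3, 4}| = 4.

4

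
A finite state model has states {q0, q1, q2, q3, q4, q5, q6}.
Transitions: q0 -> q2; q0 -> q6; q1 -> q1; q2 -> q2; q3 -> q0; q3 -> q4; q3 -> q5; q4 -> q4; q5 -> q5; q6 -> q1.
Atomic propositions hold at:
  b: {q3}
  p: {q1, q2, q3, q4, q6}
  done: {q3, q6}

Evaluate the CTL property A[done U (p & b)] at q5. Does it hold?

Sat(p & b) = {q3}
A[done U (p & b)]: least fixpoint, start Z0 = Sat((p & b)) = {q3}, add states in Sat(done) with every successor in Z. Already a fixed point.
Sat(A[done U (p & b)]) = {q3}
q5 ∉ Sat(A[done U (p & b)]) = {q3}, so the formula does not hold at q5.

No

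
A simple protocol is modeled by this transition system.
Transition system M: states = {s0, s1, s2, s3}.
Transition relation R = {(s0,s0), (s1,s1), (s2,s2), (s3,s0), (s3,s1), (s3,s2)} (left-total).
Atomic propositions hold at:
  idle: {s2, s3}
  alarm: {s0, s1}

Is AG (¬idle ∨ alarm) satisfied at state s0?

Sat(¬idle) = {s0, s1}
Sat(¬idle ∨ alarm) = {s0, s1}
AG (¬idle ∨ alarm): greatest fixpoint, start Z0 = {s0, s1}, keep only states in Sat with every successor in Z. Already a fixed point.
Sat(AG (¬idle ∨ alarm)) = {s0, s1}
s0 ∈ Sat(AG (¬idle ∨ alarm)) = {s0, s1}, so the formula holds at s0.

Yes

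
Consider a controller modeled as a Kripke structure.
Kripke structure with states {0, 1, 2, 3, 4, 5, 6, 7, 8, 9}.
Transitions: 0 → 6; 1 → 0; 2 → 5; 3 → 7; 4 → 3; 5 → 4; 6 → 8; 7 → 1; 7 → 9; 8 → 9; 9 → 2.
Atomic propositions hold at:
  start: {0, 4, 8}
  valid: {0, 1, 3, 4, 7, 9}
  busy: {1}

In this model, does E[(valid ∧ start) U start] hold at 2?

Sat(valid ∧ start) = {0, 4}
E[(valid ∧ start) U start]: least fixpoint, start Z0 = Sat(start) = {0, 4, 8}, add states in Sat(valid ∧ start) with some successor in Z. Already a fixed point.
Sat(E[(valid ∧ start) U start]) = {0, 4, 8}
2 ∉ Sat(E[(valid ∧ start) U start]) = {0, 4, 8}, so the formula does not hold at 2.

No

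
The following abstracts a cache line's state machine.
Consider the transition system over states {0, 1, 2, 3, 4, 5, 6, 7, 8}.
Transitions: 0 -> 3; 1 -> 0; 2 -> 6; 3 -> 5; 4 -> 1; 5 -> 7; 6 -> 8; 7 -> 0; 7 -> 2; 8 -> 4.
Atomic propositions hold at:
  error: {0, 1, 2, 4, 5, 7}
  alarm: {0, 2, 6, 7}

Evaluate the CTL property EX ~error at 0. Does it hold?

Yes

Sat(~error) = {3, 6, 8}
Sat(EX ~error) = {s : some successor in {3, 6, 8}} = {0, 2, 6}
0 ∈ Sat(EX ~error) = {0, 2, 6}, so the formula holds at 0.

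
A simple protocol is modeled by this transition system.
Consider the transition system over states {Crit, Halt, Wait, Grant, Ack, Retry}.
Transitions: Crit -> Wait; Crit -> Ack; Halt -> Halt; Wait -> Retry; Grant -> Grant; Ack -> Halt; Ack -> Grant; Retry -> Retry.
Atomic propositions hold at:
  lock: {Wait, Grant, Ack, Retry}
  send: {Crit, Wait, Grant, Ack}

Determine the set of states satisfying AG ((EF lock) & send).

{Grant}

EF lock: least fixpoint, start Z0 = {Wait, Grant, Ack, Retry}, add states with some successor in Z. Z1 = {Crit, Wait, Grant, Ack, Retry}; fixed.
Sat(EF lock) = {Crit, Wait, Grant, Ack, Retry}
Sat((EF lock) & send) = {Crit, Wait, Grant, Ack}
AG ((EF lock) & send): greatest fixpoint, start Z0 = {Crit, Wait, Grant, Ack}, keep only states in Sat with every successor in Z. Z1 = {Crit, Grant}; Z2 = {Grant}; fixed.
Sat(AG ((EF lock) & send)) = {Grant}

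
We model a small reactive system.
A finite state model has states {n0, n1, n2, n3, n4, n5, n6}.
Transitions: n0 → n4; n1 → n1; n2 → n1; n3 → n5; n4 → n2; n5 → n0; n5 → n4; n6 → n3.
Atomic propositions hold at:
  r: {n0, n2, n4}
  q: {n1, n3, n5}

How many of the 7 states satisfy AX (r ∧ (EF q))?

EF q: least fixpoint, start Z0 = {n1, n3, n5}, add states with some successor in Z. Z1 = {n1, n2, n3, n5, n6}; Z2 = {n1, n2, n3, n4, n5, n6}; Z3 = {n0, n1, n2, n3, n4, n5, n6}; fixed.
Sat(EF q) = {n0, n1, n2, n3, n4, n5, n6}
Sat(r ∧ (EF q)) = {n0, n2, n4}
Sat(AX (r ∧ (EF q))) = {s : every successor in {n0, n2, n4}} = {n0, n4, n5}
|Sat(AX (r ∧ (EF q)))| = |{n0, n4, n5}| = 3.

3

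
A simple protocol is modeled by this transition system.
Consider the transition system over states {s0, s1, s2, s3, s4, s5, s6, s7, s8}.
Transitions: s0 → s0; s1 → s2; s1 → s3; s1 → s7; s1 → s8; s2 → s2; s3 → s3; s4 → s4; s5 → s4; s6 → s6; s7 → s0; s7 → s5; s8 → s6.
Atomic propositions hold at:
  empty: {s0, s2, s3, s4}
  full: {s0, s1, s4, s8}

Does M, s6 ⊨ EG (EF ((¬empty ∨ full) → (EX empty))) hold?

No

Sat(¬empty) = {s1, s5, s6, s7, s8}
Sat(¬empty ∨ full) = {s0, s1, s4, s5, s6, s7, s8}
Sat(EX empty) = {s : some successor in {s0, s2, s3, s4}} = {s0, s1, s2, s3, s4, s5, s7}
Sat((¬empty ∨ full) → (EX empty)) = {s0, s1, s2, s3, s4, s5, s7}
EF ((¬empty ∨ full) → (EX empty)): least fixpoint, start Z0 = {s0, s1, s2, s3, s4, s5, s7}, add states with some successor in Z. Already a fixed point.
Sat(EF ((¬empty ∨ full) → (EX empty))) = {s0, s1, s2, s3, s4, s5, s7}
EG (EF ((¬empty ∨ full) → (EX empty))): greatest fixpoint, start Z0 = {s0, s1, s2, s3, s4, s5, s7}, keep only states in Sat with some successor in Z. Already a fixed point.
Sat(EG (EF ((¬empty ∨ full) → (EX empty)))) = {s0, s1, s2, s3, s4, s5, s7}
s6 ∉ Sat(EG (EF ((¬empty ∨ full) → (EX empty)))) = {s0, s1, s2, s3, s4, s5, s7}, so the formula does not hold at s6.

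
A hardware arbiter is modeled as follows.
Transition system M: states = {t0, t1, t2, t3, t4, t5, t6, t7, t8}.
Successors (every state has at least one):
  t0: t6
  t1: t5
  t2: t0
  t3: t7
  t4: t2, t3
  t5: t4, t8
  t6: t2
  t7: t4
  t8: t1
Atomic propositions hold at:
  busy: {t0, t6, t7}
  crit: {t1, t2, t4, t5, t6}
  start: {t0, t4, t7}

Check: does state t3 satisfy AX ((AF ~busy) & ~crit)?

Sat(~busy) = {t1, t2, t3, t4, t5, t8}
AF ~busy: least fixpoint, start Z0 = {t1, t2, t3, t4, t5, t8}, add states with every successor in Z. Z1 = {t1, t2, t3, t4, t5, t6, t7, t8}; Z2 = {t0, t1, t2, t3, t4, t5, t6, t7, t8}; fixed.
Sat(AF ~busy) = {t0, t1, t2, t3, t4, t5, t6, t7, t8}
Sat(~crit) = {t0, t3, t7, t8}
Sat((AF ~busy) & ~crit) = {t0, t3, t7, t8}
Sat(AX ((AF ~busy) & ~crit)) = {s : every successor in {t0, t3, t7, t8}} = {t2, t3}
t3 ∈ Sat(AX ((AF ~busy) & ~crit)) = {t2, t3}, so the formula holds at t3.

Yes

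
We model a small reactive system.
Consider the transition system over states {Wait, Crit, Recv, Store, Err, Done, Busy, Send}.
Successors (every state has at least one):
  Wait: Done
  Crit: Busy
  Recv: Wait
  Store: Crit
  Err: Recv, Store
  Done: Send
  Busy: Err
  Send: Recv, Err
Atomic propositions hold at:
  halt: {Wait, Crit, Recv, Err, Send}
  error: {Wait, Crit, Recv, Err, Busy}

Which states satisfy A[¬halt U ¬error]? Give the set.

Sat(¬halt) = {Store, Done, Busy}
Sat(¬error) = {Store, Done, Send}
A[¬halt U ¬error]: least fixpoint, start Z0 = Sat(¬error) = {Store, Done, Send}, add states in Sat(¬halt) with every successor in Z. Already a fixed point.
Sat(A[¬halt U ¬error]) = {Store, Done, Send}

{Store, Done, Send}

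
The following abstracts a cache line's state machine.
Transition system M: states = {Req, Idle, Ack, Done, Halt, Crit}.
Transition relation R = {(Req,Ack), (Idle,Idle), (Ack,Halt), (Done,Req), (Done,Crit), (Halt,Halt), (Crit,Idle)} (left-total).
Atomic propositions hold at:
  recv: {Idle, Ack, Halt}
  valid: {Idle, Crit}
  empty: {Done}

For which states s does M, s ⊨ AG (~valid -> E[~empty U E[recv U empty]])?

{Idle, Crit}

Sat(~valid) = {Req, Ack, Done, Halt}
Sat(~empty) = {Req, Idle, Ack, Halt, Crit}
E[recv U empty]: least fixpoint, start Z0 = Sat(empty) = {Done}, add states in Sat(recv) with some successor in Z. Already a fixed point.
Sat(E[recv U empty]) = {Done}
E[~empty U E[recv U empty]]: least fixpoint, start Z0 = Sat(E[recv U empty]) = {Done}, add states in Sat(~empty) with some successor in Z. Already a fixed point.
Sat(E[~empty U E[recv U empty]]) = {Done}
Sat(~valid -> E[~empty U E[recv U empty]]) = {Idle, Done, Crit}
AG (~valid -> E[~empty U E[recv U empty]]): greatest fixpoint, start Z0 = {Idle, Done, Crit}, keep only states in Sat with every successor in Z. Z1 = {Idle, Crit}; fixed.
Sat(AG (~valid -> E[~empty U E[recv U empty]])) = {Idle, Crit}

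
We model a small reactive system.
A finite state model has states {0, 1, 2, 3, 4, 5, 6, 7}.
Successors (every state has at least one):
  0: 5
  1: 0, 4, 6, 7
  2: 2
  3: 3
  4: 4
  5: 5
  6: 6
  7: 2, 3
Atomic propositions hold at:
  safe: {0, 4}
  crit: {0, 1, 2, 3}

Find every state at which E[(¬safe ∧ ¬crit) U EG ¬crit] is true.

{4, 5, 6}

Sat(¬safe) = {1, 2, 3, 5, 6, 7}
Sat(¬crit) = {4, 5, 6, 7}
Sat(¬safe ∧ ¬crit) = {5, 6, 7}
EG ¬crit: greatest fixpoint, start Z0 = {4, 5, 6, 7}, keep only states in Sat with some successor in Z. Z1 = {4, 5, 6}; fixed.
Sat(EG ¬crit) = {4, 5, 6}
E[(¬safe ∧ ¬crit) U EG ¬crit]: least fixpoint, start Z0 = Sat(EG ¬crit) = {4, 5, 6}, add states in Sat(¬safe ∧ ¬crit) with some successor in Z. Already a fixed point.
Sat(E[(¬safe ∧ ¬crit) U EG ¬crit]) = {4, 5, 6}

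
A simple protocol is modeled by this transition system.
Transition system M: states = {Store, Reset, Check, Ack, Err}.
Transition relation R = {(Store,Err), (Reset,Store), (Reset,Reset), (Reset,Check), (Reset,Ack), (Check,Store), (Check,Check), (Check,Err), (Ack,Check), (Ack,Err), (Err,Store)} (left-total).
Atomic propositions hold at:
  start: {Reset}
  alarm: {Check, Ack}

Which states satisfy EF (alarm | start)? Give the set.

Sat(alarm | start) = {Reset, Check, Ack}
EF (alarm | start): least fixpoint, start Z0 = {Reset, Check, Ack}, add states with some successor in Z. Already a fixed point.
Sat(EF (alarm | start)) = {Reset, Check, Ack}

{Reset, Check, Ack}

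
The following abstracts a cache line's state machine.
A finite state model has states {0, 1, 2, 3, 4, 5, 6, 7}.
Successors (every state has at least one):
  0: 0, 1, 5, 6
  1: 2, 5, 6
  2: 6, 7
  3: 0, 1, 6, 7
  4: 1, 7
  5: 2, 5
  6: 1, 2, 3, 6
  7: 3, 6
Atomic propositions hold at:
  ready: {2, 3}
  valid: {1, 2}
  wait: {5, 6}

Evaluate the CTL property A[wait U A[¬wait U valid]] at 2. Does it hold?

Sat(¬wait) = {0, 1, 2, 3, 4, 7}
A[¬wait U valid]: least fixpoint, start Z0 = Sat(valid) = {1, 2}, add states in Sat(¬wait) with every successor in Z. Already a fixed point.
Sat(A[¬wait U valid]) = {1, 2}
A[wait U A[¬wait U valid]]: least fixpoint, start Z0 = Sat(A[¬wait U valid]) = {1, 2}, add states in Sat(wait) with every successor in Z. Already a fixed point.
Sat(A[wait U A[¬wait U valid]]) = {1, 2}
2 ∈ Sat(A[wait U A[¬wait U valid]]) = {1, 2}, so the formula holds at 2.

Yes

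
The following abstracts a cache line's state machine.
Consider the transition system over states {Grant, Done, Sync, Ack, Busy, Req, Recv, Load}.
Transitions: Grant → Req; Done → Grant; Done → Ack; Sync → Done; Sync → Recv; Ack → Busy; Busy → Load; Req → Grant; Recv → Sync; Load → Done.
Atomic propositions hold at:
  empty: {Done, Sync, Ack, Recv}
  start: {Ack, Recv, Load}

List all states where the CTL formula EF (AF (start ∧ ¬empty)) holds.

Sat(¬empty) = {Grant, Busy, Req, Load}
Sat(start ∧ ¬empty) = {Load}
AF (start ∧ ¬empty): least fixpoint, start Z0 = {Load}, add states with every successor in Z. Z1 = {Busy, Load}; Z2 = {Ack, Busy, Load}; fixed.
Sat(AF (start ∧ ¬empty)) = {Ack, Busy, Load}
EF (AF (start ∧ ¬empty)): least fixpoint, start Z0 = {Ack, Busy, Load}, add states with some successor in Z. Z1 = {Done, Ack, Busy, Load}; Z2 = {Done, Sync, Ack, Busy, Load}; Z3 = {Done, Sync, Ack, Busy, Recv, Load}; fixed.
Sat(EF (AF (start ∧ ¬empty))) = {Done, Sync, Ack, Busy, Recv, Load}

{Done, Sync, Ack, Busy, Recv, Load}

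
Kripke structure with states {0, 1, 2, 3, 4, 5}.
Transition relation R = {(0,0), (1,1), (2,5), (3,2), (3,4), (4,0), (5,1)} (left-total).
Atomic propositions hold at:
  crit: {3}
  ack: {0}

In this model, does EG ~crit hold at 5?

Yes

Sat(~crit) = {0, 1, 2, 4, 5}
EG ~crit: greatest fixpoint, start Z0 = {0, 1, 2, 4, 5}, keep only states in Sat with some successor in Z. Already a fixed point.
Sat(EG ~crit) = {0, 1, 2, 4, 5}
5 ∈ Sat(EG ~crit) = {0, 1, 2, 4, 5}, so the formula holds at 5.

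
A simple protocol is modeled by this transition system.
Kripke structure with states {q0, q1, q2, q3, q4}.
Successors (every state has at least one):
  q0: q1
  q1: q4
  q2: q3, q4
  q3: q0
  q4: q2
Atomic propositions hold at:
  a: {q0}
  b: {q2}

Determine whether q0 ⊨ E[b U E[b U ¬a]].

No

Sat(¬a) = {q1, q2, q3, q4}
E[b U ¬a]: least fixpoint, start Z0 = Sat(¬a) = {q1, q2, q3, q4}, add states in Sat(b) with some successor in Z. Already a fixed point.
Sat(E[b U ¬a]) = {q1, q2, q3, q4}
E[b U E[b U ¬a]]: least fixpoint, start Z0 = Sat(E[b U ¬a]) = {q1, q2, q3, q4}, add states in Sat(b) with some successor in Z. Already a fixed point.
Sat(E[b U E[b U ¬a]]) = {q1, q2, q3, q4}
q0 ∉ Sat(E[b U E[b U ¬a]]) = {q1, q2, q3, q4}, so the formula does not hold at q0.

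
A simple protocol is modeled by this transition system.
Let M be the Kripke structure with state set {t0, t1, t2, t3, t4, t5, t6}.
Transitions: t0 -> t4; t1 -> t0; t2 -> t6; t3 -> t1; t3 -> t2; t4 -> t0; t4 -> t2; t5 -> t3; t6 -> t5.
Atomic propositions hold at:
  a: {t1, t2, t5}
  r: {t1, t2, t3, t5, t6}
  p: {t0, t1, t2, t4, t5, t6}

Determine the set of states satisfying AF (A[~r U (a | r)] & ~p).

Sat(~r) = {t0, t4}
Sat(a | r) = {t1, t2, t3, t5, t6}
A[~r U (a | r)]: least fixpoint, start Z0 = Sat((a | r)) = {t1, t2, t3, t5, t6}, add states in Sat(~r) with every successor in Z. Already a fixed point.
Sat(A[~r U (a | r)]) = {t1, t2, t3, t5, t6}
Sat(~p) = {t3}
Sat(A[~r U (a | r)] & ~p) = {t3}
AF (A[~r U (a | r)] & ~p): least fixpoint, start Z0 = {t3}, add states with every successor in Z. Z1 = {t3, t5}; Z2 = {t3, t5, t6}; Z3 = {t2, t3, t5, t6}; fixed.
Sat(AF (A[~r U (a | r)] & ~p)) = {t2, t3, t5, t6}

{t2, t3, t5, t6}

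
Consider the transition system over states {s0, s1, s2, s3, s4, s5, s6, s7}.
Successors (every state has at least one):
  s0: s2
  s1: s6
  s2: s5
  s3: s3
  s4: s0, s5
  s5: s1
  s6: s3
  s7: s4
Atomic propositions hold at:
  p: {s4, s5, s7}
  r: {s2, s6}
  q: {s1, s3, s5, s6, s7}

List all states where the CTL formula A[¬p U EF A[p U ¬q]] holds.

Sat(¬p) = {s0, s1, s2, s3, s6}
Sat(¬q) = {s0, s2, s4}
A[p U ¬q]: least fixpoint, start Z0 = Sat(¬q) = {s0, s2, s4}, add states in Sat(p) with every successor in Z. Z1 = {s0, s2, s4, s7}; fixed.
Sat(A[p U ¬q]) = {s0, s2, s4, s7}
EF A[p U ¬q]: least fixpoint, start Z0 = {s0, s2, s4, s7}, add states with some successor in Z. Already a fixed point.
Sat(EF A[p U ¬q]) = {s0, s2, s4, s7}
A[¬p U EF A[p U ¬q]]: least fixpoint, start Z0 = Sat(EF A[p U ¬q]) = {s0, s2, s4, s7}, add states in Sat(¬p) with every successor in Z. Already a fixed point.
Sat(A[¬p U EF A[p U ¬q]]) = {s0, s2, s4, s7}

{s0, s2, s4, s7}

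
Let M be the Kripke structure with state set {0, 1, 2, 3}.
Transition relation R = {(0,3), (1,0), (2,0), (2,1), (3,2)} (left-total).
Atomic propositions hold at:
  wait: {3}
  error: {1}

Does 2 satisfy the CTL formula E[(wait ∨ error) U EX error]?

Sat(wait ∨ error) = {1, 3}
Sat(EX error) = {s : some successor in {1}} = {2}
E[(wait ∨ error) U EX error]: least fixpoint, start Z0 = Sat(EX error) = {2}, add states in Sat(wait ∨ error) with some successor in Z. Z1 = {2, 3}; fixed.
Sat(E[(wait ∨ error) U EX error]) = {2, 3}
2 ∈ Sat(E[(wait ∨ error) U EX error]) = {2, 3}, so the formula holds at 2.

Yes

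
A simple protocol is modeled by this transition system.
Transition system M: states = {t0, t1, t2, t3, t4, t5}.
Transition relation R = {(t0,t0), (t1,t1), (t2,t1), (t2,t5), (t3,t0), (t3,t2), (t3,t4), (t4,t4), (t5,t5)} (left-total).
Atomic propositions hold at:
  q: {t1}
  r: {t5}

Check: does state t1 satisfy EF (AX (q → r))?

Sat(q → r) = {t0, t2, t3, t4, t5}
Sat(AX (q → r)) = {s : every successor in {t0, t2, t3, t4, t5}} = {t0, t3, t4, t5}
EF (AX (q → r)): least fixpoint, start Z0 = {t0, t3, t4, t5}, add states with some successor in Z. Z1 = {t0, t2, t3, t4, t5}; fixed.
Sat(EF (AX (q → r))) = {t0, t2, t3, t4, t5}
t1 ∉ Sat(EF (AX (q → r))) = {t0, t2, t3, t4, t5}, so the formula does not hold at t1.

No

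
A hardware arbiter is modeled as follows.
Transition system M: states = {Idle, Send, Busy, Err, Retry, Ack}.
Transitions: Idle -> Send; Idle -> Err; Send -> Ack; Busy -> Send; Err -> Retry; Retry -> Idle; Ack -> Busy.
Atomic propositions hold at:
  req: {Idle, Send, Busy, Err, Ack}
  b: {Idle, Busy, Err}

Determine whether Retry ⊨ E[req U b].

E[req U b]: least fixpoint, start Z0 = Sat(b) = {Idle, Busy, Err}, add states in Sat(req) with some successor in Z. Z1 = {Idle, Busy, Err, Ack}; Z2 = {Idle, Send, Busy, Err, Ack}; fixed.
Sat(E[req U b]) = {Idle, Send, Busy, Err, Ack}
Retry ∉ Sat(E[req U b]) = {Idle, Send, Busy, Err, Ack}, so the formula does not hold at Retry.

No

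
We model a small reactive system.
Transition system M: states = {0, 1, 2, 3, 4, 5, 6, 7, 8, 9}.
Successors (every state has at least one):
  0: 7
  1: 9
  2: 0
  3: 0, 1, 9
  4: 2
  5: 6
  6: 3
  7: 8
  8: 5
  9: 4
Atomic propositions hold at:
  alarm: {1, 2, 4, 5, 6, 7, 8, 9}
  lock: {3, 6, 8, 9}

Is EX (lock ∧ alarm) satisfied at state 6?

Sat(lock ∧ alarm) = {6, 8, 9}
Sat(EX (lock ∧ alarm)) = {s : some successor in {6, 8, 9}} = {1, 3, 5, 7}
6 ∉ Sat(EX (lock ∧ alarm)) = {1, 3, 5, 7}, so the formula does not hold at 6.

No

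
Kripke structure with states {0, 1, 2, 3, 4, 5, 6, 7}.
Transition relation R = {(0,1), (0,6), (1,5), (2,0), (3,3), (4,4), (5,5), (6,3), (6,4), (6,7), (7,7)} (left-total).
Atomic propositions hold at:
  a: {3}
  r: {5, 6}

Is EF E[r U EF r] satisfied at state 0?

EF r: least fixpoint, start Z0 = {5, 6}, add states with some successor in Z. Z1 = {0, 1, 5, 6}; Z2 = {0, 1, 2, 5, 6}; fixed.
Sat(EF r) = {0, 1, 2, 5, 6}
E[r U EF r]: least fixpoint, start Z0 = Sat(EF r) = {0, 1, 2, 5, 6}, add states in Sat(r) with some successor in Z. Already a fixed point.
Sat(E[r U EF r]) = {0, 1, 2, 5, 6}
EF E[r U EF r]: least fixpoint, start Z0 = {0, 1, 2, 5, 6}, add states with some successor in Z. Already a fixed point.
Sat(EF E[r U EF r]) = {0, 1, 2, 5, 6}
0 ∈ Sat(EF E[r U EF r]) = {0, 1, 2, 5, 6}, so the formula holds at 0.

Yes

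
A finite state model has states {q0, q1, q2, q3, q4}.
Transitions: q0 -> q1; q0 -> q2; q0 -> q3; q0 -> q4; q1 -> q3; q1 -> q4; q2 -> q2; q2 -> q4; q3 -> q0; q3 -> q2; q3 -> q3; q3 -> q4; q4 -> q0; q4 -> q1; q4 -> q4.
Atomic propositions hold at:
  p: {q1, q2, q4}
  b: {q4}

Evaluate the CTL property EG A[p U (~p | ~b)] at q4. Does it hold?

No

Sat(~p) = {q0, q3}
Sat(~b) = {q0, q1, q2, q3}
Sat(~p | ~b) = {q0, q1, q2, q3}
A[p U (~p | ~b)]: least fixpoint, start Z0 = Sat((~p | ~b)) = {q0, q1, q2, q3}, add states in Sat(p) with every successor in Z. Already a fixed point.
Sat(A[p U (~p | ~b)]) = {q0, q1, q2, q3}
EG A[p U (~p | ~b)]: greatest fixpoint, start Z0 = {q0, q1, q2, q3}, keep only states in Sat with some successor in Z. Already a fixed point.
Sat(EG A[p U (~p | ~b)]) = {q0, q1, q2, q3}
q4 ∉ Sat(EG A[p U (~p | ~b)]) = {q0, q1, q2, q3}, so the formula does not hold at q4.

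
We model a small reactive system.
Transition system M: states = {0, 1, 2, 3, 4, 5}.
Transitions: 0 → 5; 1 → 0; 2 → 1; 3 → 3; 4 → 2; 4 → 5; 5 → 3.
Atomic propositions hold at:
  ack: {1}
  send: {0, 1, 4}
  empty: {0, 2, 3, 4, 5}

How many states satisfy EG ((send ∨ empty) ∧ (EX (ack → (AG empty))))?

Sat(send ∨ empty) = {0, 1, 2, 3, 4, 5}
AG empty: greatest fixpoint, start Z0 = {0, 2, 3, 4, 5}, keep only states in Sat with every successor in Z. Z1 = {0, 3, 4, 5}; Z2 = {0, 3, 5}; fixed.
Sat(AG empty) = {0, 3, 5}
Sat(ack → (AG empty)) = {0, 2, 3, 4, 5}
Sat(EX (ack → (AG empty))) = {s : some successor in {0, 2, 3, 4, 5}} = {0, 1, 3, 4, 5}
Sat((send ∨ empty) ∧ (EX (ack → (AG empty)))) = {0, 1, 3, 4, 5}
EG ((send ∨ empty) ∧ (EX (ack → (AG empty)))): greatest fixpoint, start Z0 = {0, 1, 3, 4, 5}, keep only states in Sat with some successor in Z. Already a fixed point.
Sat(EG ((send ∨ empty) ∧ (EX (ack → (AG empty))))) = {0, 1, 3, 4, 5}
|Sat(EG ((send ∨ empty) ∧ (EX (ack → (AG empty)))))| = |{0, 1, 3, 4, 5}| = 5.

5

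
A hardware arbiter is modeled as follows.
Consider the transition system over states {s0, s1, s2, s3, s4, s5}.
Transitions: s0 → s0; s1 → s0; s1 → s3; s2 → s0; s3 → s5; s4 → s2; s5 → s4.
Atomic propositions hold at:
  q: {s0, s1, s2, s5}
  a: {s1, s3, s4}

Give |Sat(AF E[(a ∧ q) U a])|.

Sat(a ∧ q) = {s1}
E[(a ∧ q) U a]: least fixpoint, start Z0 = Sat(a) = {s1, s3, s4}, add states in Sat(a ∧ q) with some successor in Z. Already a fixed point.
Sat(E[(a ∧ q) U a]) = {s1, s3, s4}
AF E[(a ∧ q) U a]: least fixpoint, start Z0 = {s1, s3, s4}, add states with every successor in Z. Z1 = {s1, s3, s4, s5}; fixed.
Sat(AF E[(a ∧ q) U a]) = {s1, s3, s4, s5}
|Sat(AF E[(a ∧ q) U a])| = |{s1, s3, s4, s5}| = 4.

4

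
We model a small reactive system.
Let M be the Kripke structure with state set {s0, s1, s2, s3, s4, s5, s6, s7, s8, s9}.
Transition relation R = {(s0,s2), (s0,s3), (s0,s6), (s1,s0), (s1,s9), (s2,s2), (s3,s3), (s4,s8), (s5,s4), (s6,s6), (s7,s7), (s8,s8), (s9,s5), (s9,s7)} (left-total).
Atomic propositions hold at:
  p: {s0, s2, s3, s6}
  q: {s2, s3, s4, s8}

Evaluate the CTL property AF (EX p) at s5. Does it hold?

No

Sat(EX p) = {s : some successor in {s0, s2, s3, s6}} = {s0, s1, s2, s3, s6}
AF (EX p): least fixpoint, start Z0 = {s0, s1, s2, s3, s6}, add states with every successor in Z. Already a fixed point.
Sat(AF (EX p)) = {s0, s1, s2, s3, s6}
s5 ∉ Sat(AF (EX p)) = {s0, s1, s2, s3, s6}, so the formula does not hold at s5.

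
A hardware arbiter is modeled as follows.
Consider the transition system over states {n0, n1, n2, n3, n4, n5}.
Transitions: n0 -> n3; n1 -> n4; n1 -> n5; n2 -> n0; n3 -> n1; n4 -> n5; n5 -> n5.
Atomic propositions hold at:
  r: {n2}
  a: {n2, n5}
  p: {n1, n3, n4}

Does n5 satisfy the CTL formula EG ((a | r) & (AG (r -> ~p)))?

Yes

Sat(a | r) = {n2, n5}
Sat(~p) = {n0, n2, n5}
Sat(r -> ~p) = {n0, n1, n2, n3, n4, n5}
AG (r -> ~p): greatest fixpoint, start Z0 = {n0, n1, n2, n3, n4, n5}, keep only states in Sat with every successor in Z. Already a fixed point.
Sat(AG (r -> ~p)) = {n0, n1, n2, n3, n4, n5}
Sat((a | r) & (AG (r -> ~p))) = {n2, n5}
EG ((a | r) & (AG (r -> ~p))): greatest fixpoint, start Z0 = {n2, n5}, keep only states in Sat with some successor in Z. Z1 = {n5}; fixed.
Sat(EG ((a | r) & (AG (r -> ~p)))) = {n5}
n5 ∈ Sat(EG ((a | r) & (AG (r -> ~p)))) = {n5}, so the formula holds at n5.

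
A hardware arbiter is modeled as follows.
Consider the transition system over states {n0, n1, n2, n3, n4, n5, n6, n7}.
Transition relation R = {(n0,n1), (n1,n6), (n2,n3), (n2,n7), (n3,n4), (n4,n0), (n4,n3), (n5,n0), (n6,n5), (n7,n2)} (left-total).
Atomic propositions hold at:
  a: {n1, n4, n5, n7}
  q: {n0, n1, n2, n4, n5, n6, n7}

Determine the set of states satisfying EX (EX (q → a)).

{n1, n2, n3, n4, n5, n7}

Sat(q → a) = {n1, n3, n4, n5, n7}
Sat(EX (q → a)) = {s : some successor in {n1, n3, n4, n5, n7}} = {n0, n2, n3, n4, n6}
Sat(EX (EX (q → a))) = {s : some successor in {n0, n2, n3, n4, n6}} = {n1, n2, n3, n4, n5, n7}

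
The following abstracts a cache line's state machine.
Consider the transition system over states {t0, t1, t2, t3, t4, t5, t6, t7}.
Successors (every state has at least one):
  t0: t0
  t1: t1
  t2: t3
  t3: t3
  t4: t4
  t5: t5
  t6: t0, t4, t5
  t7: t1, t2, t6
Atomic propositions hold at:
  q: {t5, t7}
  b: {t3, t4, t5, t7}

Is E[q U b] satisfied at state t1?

E[q U b]: least fixpoint, start Z0 = Sat(b) = {t3, t4, t5, t7}, add states in Sat(q) with some successor in Z. Already a fixed point.
Sat(E[q U b]) = {t3, t4, t5, t7}
t1 ∉ Sat(E[q U b]) = {t3, t4, t5, t7}, so the formula does not hold at t1.

No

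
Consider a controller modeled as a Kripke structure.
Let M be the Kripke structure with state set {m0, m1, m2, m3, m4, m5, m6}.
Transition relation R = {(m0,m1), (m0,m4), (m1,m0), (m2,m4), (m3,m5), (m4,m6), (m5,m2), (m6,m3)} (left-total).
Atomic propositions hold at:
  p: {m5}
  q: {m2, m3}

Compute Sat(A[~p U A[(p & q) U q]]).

{m2, m3, m4, m6}

Sat(~p) = {m0, m1, m2, m3, m4, m6}
Sat(p & q) = ∅
A[(p & q) U q]: least fixpoint, start Z0 = Sat(q) = {m2, m3}, add states in Sat(p & q) with every successor in Z. Already a fixed point.
Sat(A[(p & q) U q]) = {m2, m3}
A[~p U A[(p & q) U q]]: least fixpoint, start Z0 = Sat(A[(p & q) U q]) = {m2, m3}, add states in Sat(~p) with every successor in Z. Z1 = {m2, m3, m6}; Z2 = {m2, m3, m4, m6}; fixed.
Sat(A[~p U A[(p & q) U q]]) = {m2, m3, m4, m6}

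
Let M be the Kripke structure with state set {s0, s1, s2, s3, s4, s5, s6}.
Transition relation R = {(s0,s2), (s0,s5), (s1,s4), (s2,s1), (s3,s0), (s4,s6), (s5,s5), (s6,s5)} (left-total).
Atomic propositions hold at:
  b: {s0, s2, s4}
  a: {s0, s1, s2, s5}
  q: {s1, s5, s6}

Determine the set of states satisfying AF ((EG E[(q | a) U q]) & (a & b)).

{s0, s3}

Sat(q | a) = {s0, s1, s2, s5, s6}
E[(q | a) U q]: least fixpoint, start Z0 = Sat(q) = {s1, s5, s6}, add states in Sat(q | a) with some successor in Z. Z1 = {s0, s1, s2, s5, s6}; fixed.
Sat(E[(q | a) U q]) = {s0, s1, s2, s5, s6}
EG E[(q | a) U q]: greatest fixpoint, start Z0 = {s0, s1, s2, s5, s6}, keep only states in Sat with some successor in Z. Z1 = {s0, s2, s5, s6}; Z2 = {s0, s5, s6}; fixed.
Sat(EG E[(q | a) U q]) = {s0, s5, s6}
Sat(a & b) = {s0, s2}
Sat((EG E[(q | a) U q]) & (a & b)) = {s0}
AF ((EG E[(q | a) U q]) & (a & b)): least fixpoint, start Z0 = {s0}, add states with every successor in Z. Z1 = {s0, s3}; fixed.
Sat(AF ((EG E[(q | a) U q]) & (a & b))) = {s0, s3}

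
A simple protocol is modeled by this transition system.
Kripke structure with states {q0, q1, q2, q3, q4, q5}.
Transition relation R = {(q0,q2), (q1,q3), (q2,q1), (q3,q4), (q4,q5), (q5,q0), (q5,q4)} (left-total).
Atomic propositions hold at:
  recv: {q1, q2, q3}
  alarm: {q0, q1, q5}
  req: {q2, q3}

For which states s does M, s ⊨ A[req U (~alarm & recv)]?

{q2, q3}

Sat(~alarm) = {q2, q3, q4}
Sat(~alarm & recv) = {q2, q3}
A[req U (~alarm & recv)]: least fixpoint, start Z0 = Sat((~alarm & recv)) = {q2, q3}, add states in Sat(req) with every successor in Z. Already a fixed point.
Sat(A[req U (~alarm & recv)]) = {q2, q3}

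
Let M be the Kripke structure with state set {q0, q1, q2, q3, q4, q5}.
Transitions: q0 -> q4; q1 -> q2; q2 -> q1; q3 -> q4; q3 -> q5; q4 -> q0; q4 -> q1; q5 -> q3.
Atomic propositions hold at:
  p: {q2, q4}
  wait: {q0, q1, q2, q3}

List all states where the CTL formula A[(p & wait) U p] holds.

Sat(p & wait) = {q2}
A[(p & wait) U p]: least fixpoint, start Z0 = Sat(p) = {q2, q4}, add states in Sat(p & wait) with every successor in Z. Already a fixed point.
Sat(A[(p & wait) U p]) = {q2, q4}

{q2, q4}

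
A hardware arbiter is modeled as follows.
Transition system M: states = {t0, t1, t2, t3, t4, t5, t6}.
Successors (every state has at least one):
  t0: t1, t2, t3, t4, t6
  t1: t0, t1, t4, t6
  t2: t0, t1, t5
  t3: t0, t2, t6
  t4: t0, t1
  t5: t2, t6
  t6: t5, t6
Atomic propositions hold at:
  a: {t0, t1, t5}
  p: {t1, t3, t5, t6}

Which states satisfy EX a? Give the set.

Sat(EX a) = {s : some successor in {t0, t1, t5}} = {t0, t1, t2, t3, t4, t6}

{t0, t1, t2, t3, t4, t6}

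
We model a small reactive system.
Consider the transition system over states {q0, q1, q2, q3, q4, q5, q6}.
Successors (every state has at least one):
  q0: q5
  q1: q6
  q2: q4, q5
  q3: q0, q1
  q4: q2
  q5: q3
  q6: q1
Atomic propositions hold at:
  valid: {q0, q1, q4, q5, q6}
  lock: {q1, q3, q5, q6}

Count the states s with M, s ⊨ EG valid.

2

EG valid: greatest fixpoint, start Z0 = {q0, q1, q4, q5, q6}, keep only states in Sat with some successor in Z. Z1 = {q0, q1, q6}; Z2 = {q1, q6}; fixed.
Sat(EG valid) = {q1, q6}
|Sat(EG valid)| = |{q1, q6}| = 2.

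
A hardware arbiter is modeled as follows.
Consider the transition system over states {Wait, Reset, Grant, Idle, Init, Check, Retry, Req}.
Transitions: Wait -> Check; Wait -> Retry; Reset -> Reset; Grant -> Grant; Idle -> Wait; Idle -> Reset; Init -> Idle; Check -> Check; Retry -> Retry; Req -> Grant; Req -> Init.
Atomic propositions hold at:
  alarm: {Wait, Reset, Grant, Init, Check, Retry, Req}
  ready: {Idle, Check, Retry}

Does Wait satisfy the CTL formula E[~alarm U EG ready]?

Sat(~alarm) = {Idle}
EG ready: greatest fixpoint, start Z0 = {Idle, Check, Retry}, keep only states in Sat with some successor in Z. Z1 = {Check, Retry}; fixed.
Sat(EG ready) = {Check, Retry}
E[~alarm U EG ready]: least fixpoint, start Z0 = Sat(EG ready) = {Check, Retry}, add states in Sat(~alarm) with some successor in Z. Already a fixed point.
Sat(E[~alarm U EG ready]) = {Check, Retry}
Wait ∉ Sat(E[~alarm U EG ready]) = {Check, Retry}, so the formula does not hold at Wait.

No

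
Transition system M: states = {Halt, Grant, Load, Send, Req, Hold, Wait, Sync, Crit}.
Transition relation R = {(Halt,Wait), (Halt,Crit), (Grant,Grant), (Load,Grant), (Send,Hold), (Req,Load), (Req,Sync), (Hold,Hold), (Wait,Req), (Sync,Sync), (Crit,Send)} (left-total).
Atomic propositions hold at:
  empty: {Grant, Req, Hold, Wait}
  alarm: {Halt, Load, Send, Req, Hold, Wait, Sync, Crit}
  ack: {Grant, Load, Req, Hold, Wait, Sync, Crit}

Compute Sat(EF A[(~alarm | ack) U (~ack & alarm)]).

{Halt, Send, Crit}

Sat(~alarm) = {Grant}
Sat(~alarm | ack) = {Grant, Load, Req, Hold, Wait, Sync, Crit}
Sat(~ack) = {Halt, Send}
Sat(~ack & alarm) = {Halt, Send}
A[(~alarm | ack) U (~ack & alarm)]: least fixpoint, start Z0 = Sat((~ack & alarm)) = {Halt, Send}, add states in Sat(~alarm | ack) with every successor in Z. Z1 = {Halt, Send, Crit}; fixed.
Sat(A[(~alarm | ack) U (~ack & alarm)]) = {Halt, Send, Crit}
EF A[(~alarm | ack) U (~ack & alarm)]: least fixpoint, start Z0 = {Halt, Send, Crit}, add states with some successor in Z. Already a fixed point.
Sat(EF A[(~alarm | ack) U (~ack & alarm)]) = {Halt, Send, Crit}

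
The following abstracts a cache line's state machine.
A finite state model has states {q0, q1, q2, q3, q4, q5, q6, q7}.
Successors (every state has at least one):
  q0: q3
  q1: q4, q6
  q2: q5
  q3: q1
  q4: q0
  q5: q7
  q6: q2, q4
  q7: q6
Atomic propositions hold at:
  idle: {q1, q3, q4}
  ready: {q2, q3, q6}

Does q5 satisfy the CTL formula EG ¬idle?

Sat(¬idle) = {q0, q2, q5, q6, q7}
EG ¬idle: greatest fixpoint, start Z0 = {q0, q2, q5, q6, q7}, keep only states in Sat with some successor in Z. Z1 = {q2, q5, q6, q7}; fixed.
Sat(EG ¬idle) = {q2, q5, q6, q7}
q5 ∈ Sat(EG ¬idle) = {q2, q5, q6, q7}, so the formula holds at q5.

Yes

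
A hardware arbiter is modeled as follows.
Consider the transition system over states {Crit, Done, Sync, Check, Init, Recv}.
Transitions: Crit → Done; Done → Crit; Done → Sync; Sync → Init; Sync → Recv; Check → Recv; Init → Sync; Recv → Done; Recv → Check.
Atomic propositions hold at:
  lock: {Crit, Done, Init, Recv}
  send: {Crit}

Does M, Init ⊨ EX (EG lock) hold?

No

EG lock: greatest fixpoint, start Z0 = {Crit, Done, Init, Recv}, keep only states in Sat with some successor in Z. Z1 = {Crit, Done, Recv}; fixed.
Sat(EG lock) = {Crit, Done, Recv}
Sat(EX (EG lock)) = {s : some successor in {Crit, Done, Recv}} = {Crit, Done, Sync, Check, Recv}
Init ∉ Sat(EX (EG lock)) = {Crit, Done, Sync, Check, Recv}, so the formula does not hold at Init.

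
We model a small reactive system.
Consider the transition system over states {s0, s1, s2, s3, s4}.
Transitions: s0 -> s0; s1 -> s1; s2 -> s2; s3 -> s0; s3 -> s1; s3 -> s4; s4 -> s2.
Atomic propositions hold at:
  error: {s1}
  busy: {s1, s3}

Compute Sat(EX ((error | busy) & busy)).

{s1, s3}

Sat(error | busy) = {s1, s3}
Sat((error | busy) & busy) = {s1, s3}
Sat(EX ((error | busy) & busy)) = {s : some successor in {s1, s3}} = {s1, s3}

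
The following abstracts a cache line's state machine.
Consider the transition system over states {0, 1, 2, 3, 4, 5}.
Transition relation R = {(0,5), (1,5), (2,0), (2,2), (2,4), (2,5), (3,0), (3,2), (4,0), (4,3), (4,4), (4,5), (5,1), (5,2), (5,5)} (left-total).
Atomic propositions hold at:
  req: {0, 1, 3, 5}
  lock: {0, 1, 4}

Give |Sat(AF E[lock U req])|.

E[lock U req]: least fixpoint, start Z0 = Sat(req) = {0, 1, 3, 5}, add states in Sat(lock) with some successor in Z. Z1 = {0, 1, 3, 4, 5}; fixed.
Sat(E[lock U req]) = {0, 1, 3, 4, 5}
AF E[lock U req]: least fixpoint, start Z0 = {0, 1, 3, 4, 5}, add states with every successor in Z. Already a fixed point.
Sat(AF E[lock U req]) = {0, 1, 3, 4, 5}
|Sat(AF E[lock U req])| = |{0, 1, 3, 4, 5}| = 5.

5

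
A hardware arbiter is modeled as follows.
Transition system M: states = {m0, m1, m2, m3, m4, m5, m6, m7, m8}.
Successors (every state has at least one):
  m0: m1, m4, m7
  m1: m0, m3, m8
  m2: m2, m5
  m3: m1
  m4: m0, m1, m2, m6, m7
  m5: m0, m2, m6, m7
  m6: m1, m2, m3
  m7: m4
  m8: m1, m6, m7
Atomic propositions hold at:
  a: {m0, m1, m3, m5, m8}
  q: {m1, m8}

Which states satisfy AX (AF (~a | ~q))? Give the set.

Sat(~a) = {m2, m4, m6, m7}
Sat(~q) = {m0, m2, m3, m4, m5, m6, m7}
Sat(~a | ~q) = {m0, m2, m3, m4, m5, m6, m7}
AF (~a | ~q): least fixpoint, start Z0 = {m0, m2, m3, m4, m5, m6, m7}, add states with every successor in Z. Already a fixed point.
Sat(AF (~a | ~q)) = {m0, m2, m3, m4, m5, m6, m7}
Sat(AX (AF (~a | ~q))) = {s : every successor in {m0, m2, m3, m4, m5, m6, m7}} = {m2, m5, m7}

{m2, m5, m7}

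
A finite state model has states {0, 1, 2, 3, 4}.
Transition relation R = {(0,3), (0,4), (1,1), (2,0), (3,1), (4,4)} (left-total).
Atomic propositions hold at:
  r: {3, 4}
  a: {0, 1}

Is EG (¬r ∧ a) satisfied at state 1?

Sat(¬r) = {0, 1, 2}
Sat(¬r ∧ a) = {0, 1}
EG (¬r ∧ a): greatest fixpoint, start Z0 = {0, 1}, keep only states in Sat with some successor in Z. Z1 = {1}; fixed.
Sat(EG (¬r ∧ a)) = {1}
1 ∈ Sat(EG (¬r ∧ a)) = {1}, so the formula holds at 1.

Yes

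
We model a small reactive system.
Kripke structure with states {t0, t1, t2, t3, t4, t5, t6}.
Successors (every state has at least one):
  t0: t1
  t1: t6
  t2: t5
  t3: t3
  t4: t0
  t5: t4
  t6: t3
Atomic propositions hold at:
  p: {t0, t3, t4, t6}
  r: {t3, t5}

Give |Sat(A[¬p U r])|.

3

Sat(¬p) = {t1, t2, t5}
A[¬p U r]: least fixpoint, start Z0 = Sat(r) = {t3, t5}, add states in Sat(¬p) with every successor in Z. Z1 = {t2, t3, t5}; fixed.
Sat(A[¬p U r]) = {t2, t3, t5}
|Sat(A[¬p U r])| = |{t2, t3, t5}| = 3.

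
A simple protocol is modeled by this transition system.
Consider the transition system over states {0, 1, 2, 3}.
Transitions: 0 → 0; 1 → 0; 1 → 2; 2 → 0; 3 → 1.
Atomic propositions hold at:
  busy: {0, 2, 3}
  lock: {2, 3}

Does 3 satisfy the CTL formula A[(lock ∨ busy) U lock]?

Yes

Sat(lock ∨ busy) = {0, 2, 3}
A[(lock ∨ busy) U lock]: least fixpoint, start Z0 = Sat(lock) = {2, 3}, add states in Sat(lock ∨ busy) with every successor in Z. Already a fixed point.
Sat(A[(lock ∨ busy) U lock]) = {2, 3}
3 ∈ Sat(A[(lock ∨ busy) U lock]) = {2, 3}, so the formula holds at 3.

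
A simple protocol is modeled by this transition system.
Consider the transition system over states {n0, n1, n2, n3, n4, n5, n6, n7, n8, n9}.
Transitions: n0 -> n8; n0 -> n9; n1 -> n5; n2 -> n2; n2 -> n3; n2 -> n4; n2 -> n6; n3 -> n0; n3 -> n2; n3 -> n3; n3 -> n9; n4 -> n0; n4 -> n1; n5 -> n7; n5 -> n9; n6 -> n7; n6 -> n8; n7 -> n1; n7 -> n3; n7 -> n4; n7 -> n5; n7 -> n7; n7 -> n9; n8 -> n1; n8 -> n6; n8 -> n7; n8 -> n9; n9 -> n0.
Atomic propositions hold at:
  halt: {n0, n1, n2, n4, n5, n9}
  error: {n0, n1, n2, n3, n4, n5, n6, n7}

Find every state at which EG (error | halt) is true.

{n0, n1, n2, n3, n4, n5, n6, n7, n9}

Sat(error | halt) = {n0, n1, n2, n3, n4, n5, n6, n7, n9}
EG (error | halt): greatest fixpoint, start Z0 = {n0, n1, n2, n3, n4, n5, n6, n7, n9}, keep only states in Sat with some successor in Z. Already a fixed point.
Sat(EG (error | halt)) = {n0, n1, n2, n3, n4, n5, n6, n7, n9}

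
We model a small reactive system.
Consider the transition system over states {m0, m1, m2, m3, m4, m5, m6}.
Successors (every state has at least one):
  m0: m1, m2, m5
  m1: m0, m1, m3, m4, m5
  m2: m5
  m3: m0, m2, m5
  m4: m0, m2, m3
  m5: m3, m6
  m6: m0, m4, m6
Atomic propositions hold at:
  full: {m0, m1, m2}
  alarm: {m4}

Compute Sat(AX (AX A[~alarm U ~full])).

{m2}

Sat(~alarm) = {m0, m1, m2, m3, m5, m6}
Sat(~full) = {m3, m4, m5, m6}
A[~alarm U ~full]: least fixpoint, start Z0 = Sat(~full) = {m3, m4, m5, m6}, add states in Sat(~alarm) with every successor in Z. Z1 = {m2, m3, m4, m5, m6}; fixed.
Sat(A[~alarm U ~full]) = {m2, m3, m4, m5, m6}
Sat(AX A[~alarm U ~full]) = {s : every successor in {m2, m3, m4, m5, m6}} = {m2, m5}
Sat(AX (AX A[~alarm U ~full])) = {s : every successor in {m2, m5}} = {m2}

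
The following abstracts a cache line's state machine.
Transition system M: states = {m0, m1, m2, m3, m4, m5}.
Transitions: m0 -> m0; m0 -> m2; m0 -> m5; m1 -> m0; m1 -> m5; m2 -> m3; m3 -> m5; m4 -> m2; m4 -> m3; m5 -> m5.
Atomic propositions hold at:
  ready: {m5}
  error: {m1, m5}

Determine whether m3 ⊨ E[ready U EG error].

EG error: greatest fixpoint, start Z0 = {m1, m5}, keep only states in Sat with some successor in Z. Already a fixed point.
Sat(EG error) = {m1, m5}
E[ready U EG error]: least fixpoint, start Z0 = Sat(EG error) = {m1, m5}, add states in Sat(ready) with some successor in Z. Already a fixed point.
Sat(E[ready U EG error]) = {m1, m5}
m3 ∉ Sat(E[ready U EG error]) = {m1, m5}, so the formula does not hold at m3.

No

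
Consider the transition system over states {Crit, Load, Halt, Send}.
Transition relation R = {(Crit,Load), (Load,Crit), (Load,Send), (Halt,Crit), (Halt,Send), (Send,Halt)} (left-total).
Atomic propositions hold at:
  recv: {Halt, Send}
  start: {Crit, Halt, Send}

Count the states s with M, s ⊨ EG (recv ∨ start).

Sat(recv ∨ start) = {Crit, Halt, Send}
EG (recv ∨ start): greatest fixpoint, start Z0 = {Crit, Halt, Send}, keep only states in Sat with some successor in Z. Z1 = {Halt, Send}; fixed.
Sat(EG (recv ∨ start)) = {Halt, Send}
|Sat(EG (recv ∨ start))| = |{Halt, Send}| = 2.

2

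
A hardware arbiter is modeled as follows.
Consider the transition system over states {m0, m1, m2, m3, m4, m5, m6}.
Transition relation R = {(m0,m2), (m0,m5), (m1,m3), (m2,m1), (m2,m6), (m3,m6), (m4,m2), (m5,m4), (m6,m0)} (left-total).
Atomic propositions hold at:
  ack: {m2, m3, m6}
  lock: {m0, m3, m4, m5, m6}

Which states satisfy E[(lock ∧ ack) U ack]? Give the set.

Sat(lock ∧ ack) = {m3, m6}
E[(lock ∧ ack) U ack]: least fixpoint, start Z0 = Sat(ack) = {m2, m3, m6}, add states in Sat(lock ∧ ack) with some successor in Z. Already a fixed point.
Sat(E[(lock ∧ ack) U ack]) = {m2, m3, m6}

{m2, m3, m6}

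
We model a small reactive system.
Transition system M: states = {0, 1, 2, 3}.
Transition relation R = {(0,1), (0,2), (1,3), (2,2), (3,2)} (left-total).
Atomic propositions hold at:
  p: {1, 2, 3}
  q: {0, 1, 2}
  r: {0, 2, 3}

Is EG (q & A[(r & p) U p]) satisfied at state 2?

Sat(r & p) = {2, 3}
A[(r & p) U p]: least fixpoint, start Z0 = Sat(p) = {1, 2, 3}, add states in Sat(r & p) with every successor in Z. Already a fixed point.
Sat(A[(r & p) U p]) = {1, 2, 3}
Sat(q & A[(r & p) U p]) = {1, 2}
EG (q & A[(r & p) U p]): greatest fixpoint, start Z0 = {1, 2}, keep only states in Sat with some successor in Z. Z1 = {2}; fixed.
Sat(EG (q & A[(r & p) U p])) = {2}
2 ∈ Sat(EG (q & A[(r & p) U p])) = {2}, so the formula holds at 2.

Yes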